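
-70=-70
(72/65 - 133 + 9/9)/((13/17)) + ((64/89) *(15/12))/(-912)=-733742653/4286685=-171.17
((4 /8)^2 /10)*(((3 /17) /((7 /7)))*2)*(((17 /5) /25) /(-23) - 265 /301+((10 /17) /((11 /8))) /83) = -8876439624 /1141676256875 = -0.01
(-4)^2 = 16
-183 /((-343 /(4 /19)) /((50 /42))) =6100 /45619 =0.13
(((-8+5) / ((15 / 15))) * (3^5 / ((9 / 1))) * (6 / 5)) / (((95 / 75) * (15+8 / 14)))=-10206 / 2071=-4.93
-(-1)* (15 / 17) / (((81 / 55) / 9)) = 275 / 51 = 5.39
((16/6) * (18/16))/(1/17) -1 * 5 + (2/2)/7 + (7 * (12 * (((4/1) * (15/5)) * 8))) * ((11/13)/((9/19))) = 14451.07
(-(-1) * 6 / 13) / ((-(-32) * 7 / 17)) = 51 / 1456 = 0.04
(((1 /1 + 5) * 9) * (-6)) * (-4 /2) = 648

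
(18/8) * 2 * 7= 63/2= 31.50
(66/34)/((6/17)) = 5.50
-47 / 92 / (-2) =47 / 184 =0.26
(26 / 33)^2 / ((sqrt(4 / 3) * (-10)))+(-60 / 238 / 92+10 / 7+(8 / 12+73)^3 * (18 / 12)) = 2110204843 / 3519-169 * sqrt(3) / 5445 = 599660.32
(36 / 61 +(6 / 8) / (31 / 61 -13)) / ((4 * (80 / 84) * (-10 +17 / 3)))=-413973 / 12891008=-0.03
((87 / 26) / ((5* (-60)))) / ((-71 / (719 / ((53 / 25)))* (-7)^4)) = 20851 / 939636152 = 0.00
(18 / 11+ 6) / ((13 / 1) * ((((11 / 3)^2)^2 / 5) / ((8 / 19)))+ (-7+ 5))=272160 / 39708317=0.01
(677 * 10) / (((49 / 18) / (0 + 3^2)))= 1096740 / 49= 22382.45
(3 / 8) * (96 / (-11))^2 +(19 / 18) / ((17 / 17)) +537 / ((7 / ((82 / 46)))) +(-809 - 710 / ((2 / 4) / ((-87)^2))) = -3769090514509 / 350658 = -10748622.63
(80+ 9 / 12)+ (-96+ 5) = -41 / 4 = -10.25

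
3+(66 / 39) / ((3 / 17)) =491 / 39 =12.59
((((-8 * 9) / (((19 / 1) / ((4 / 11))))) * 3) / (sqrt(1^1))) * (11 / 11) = -864 / 209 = -4.13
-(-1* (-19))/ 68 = -19/ 68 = -0.28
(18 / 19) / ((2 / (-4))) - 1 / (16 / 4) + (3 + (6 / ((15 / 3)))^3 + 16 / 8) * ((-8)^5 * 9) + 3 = -1984167.08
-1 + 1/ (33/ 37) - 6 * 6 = -1184/ 33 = -35.88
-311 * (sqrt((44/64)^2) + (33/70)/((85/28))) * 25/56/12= -1782341/182784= -9.75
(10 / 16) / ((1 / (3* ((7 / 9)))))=35 / 24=1.46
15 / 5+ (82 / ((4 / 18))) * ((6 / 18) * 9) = 1110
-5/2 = -2.50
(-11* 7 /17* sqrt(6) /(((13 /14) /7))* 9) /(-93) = 22638* sqrt(6) /6851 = 8.09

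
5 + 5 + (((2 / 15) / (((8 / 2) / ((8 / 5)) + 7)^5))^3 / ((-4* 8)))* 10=102472607451654888501866 / 10247260745165488851825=10.00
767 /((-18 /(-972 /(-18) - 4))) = -19175 /9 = -2130.56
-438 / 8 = -219 / 4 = -54.75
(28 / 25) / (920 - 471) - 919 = -10315747 / 11225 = -919.00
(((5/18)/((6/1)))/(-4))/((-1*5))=1/432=0.00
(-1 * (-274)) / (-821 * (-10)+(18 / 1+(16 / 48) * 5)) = 0.03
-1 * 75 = -75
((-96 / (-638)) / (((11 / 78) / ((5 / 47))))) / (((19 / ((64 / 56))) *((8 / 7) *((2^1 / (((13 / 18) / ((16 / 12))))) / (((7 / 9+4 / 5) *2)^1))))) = 47996 / 9400611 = 0.01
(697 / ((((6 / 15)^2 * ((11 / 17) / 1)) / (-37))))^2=120128724105625 / 1936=62049960798.36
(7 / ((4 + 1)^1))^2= 49 / 25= 1.96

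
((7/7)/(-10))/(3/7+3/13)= -91/600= -0.15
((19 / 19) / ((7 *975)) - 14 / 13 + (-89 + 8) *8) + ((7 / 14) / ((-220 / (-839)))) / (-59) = -23001440443 / 35435400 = -649.11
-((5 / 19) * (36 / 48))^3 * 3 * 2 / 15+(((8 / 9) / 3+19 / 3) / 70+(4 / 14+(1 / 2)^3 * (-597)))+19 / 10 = -3001214435 / 41483232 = -72.35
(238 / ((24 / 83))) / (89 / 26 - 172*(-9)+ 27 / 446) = 28633423 / 53973012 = 0.53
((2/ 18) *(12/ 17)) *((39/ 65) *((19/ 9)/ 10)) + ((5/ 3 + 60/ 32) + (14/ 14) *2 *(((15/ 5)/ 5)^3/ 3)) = 565427/ 153000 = 3.70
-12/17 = -0.71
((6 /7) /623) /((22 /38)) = 114 /47971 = 0.00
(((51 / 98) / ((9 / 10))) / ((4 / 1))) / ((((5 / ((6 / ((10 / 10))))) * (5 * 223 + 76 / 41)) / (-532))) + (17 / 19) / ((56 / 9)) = 0.06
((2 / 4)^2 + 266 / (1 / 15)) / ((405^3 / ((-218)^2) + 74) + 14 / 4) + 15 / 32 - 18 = -33265280323 / 2243623520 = -14.83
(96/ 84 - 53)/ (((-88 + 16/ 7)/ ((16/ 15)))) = 242/ 375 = 0.65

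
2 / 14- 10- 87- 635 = -5123 / 7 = -731.86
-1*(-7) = 7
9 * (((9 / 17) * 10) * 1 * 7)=5670 / 17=333.53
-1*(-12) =12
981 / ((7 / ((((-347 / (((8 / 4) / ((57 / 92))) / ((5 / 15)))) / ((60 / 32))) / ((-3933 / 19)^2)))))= -718637 / 11497815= -0.06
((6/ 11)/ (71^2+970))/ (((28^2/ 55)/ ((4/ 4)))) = 15/ 2356312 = 0.00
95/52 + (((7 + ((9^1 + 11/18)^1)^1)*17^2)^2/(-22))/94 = -97053278713/8710416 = -11142.21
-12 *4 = -48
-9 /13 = -0.69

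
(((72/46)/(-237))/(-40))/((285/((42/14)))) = 3/1726150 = 0.00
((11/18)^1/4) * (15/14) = 55/336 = 0.16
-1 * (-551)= 551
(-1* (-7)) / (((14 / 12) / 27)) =162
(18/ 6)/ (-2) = -1.50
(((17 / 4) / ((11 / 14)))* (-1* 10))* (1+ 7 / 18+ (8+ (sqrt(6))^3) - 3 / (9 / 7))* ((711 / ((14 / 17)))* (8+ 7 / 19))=-490067415* sqrt(6) / 209 - 2305131915 / 836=-8500947.78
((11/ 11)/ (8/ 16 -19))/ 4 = -1/ 74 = -0.01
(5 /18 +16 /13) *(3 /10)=0.45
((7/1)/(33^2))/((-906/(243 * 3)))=-189/36542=-0.01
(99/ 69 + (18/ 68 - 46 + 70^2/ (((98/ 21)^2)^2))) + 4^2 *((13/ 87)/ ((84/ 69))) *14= -43168481/ 6667332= -6.47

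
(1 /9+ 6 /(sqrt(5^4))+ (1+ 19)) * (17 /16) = 77843 /3600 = 21.62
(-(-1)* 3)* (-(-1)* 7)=21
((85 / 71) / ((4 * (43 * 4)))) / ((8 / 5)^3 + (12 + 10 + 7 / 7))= 10625 / 165448176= 0.00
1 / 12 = 0.08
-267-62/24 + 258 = -139/12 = -11.58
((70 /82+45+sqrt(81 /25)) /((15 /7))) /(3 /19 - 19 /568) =737989336 /4129725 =178.70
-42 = -42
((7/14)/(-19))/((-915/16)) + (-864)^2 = 12977832968/17385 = 746496.00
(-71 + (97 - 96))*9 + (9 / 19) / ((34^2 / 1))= -13837311 / 21964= -630.00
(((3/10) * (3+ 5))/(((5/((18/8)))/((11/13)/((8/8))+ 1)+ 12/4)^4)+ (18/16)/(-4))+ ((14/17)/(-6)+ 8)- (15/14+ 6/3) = 685194763350143/151667185477920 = 4.52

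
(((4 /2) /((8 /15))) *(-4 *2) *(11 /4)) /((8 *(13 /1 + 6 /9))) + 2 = 817 /656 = 1.25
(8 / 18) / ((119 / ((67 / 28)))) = 67 / 7497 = 0.01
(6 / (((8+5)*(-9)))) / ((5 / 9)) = -0.09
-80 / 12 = -20 / 3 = -6.67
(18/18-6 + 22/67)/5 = -313/335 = -0.93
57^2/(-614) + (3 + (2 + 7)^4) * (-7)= -28215321/614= -45953.29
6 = 6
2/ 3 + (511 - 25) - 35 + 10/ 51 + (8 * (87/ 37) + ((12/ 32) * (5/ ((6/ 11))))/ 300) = 284218439/ 603840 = 470.69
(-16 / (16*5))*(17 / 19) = -17 / 95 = -0.18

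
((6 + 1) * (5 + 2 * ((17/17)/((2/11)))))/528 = 7/33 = 0.21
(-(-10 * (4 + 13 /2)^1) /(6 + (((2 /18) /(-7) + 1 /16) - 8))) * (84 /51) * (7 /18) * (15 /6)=-2881200 /33473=-86.08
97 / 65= 1.49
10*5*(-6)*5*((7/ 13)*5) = -52500/ 13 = -4038.46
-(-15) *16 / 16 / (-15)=-1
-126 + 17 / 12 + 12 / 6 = -1471 / 12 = -122.58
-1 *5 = -5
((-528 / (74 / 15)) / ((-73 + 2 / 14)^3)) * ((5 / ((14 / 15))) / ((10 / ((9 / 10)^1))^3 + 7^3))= 392931 / 454469587414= 0.00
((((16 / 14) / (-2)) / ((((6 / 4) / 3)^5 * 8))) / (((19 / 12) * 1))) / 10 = -96 / 665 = -0.14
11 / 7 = 1.57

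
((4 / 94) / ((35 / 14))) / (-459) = -4 / 107865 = -0.00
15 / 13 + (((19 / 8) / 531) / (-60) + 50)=169494953 / 3313440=51.15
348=348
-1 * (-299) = 299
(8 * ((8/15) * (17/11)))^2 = 1183744/27225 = 43.48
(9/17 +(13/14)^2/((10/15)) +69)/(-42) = -1.69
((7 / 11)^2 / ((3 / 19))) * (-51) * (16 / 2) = -1046.41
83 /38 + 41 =1641 /38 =43.18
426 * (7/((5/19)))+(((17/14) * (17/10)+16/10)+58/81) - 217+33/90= 25218679/2268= 11119.35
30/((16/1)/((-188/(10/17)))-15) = -4794/2405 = -1.99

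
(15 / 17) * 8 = 7.06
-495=-495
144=144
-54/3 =-18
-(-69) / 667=3 / 29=0.10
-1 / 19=-0.05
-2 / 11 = -0.18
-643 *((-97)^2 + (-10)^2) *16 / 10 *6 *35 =-2054400432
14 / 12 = 7 / 6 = 1.17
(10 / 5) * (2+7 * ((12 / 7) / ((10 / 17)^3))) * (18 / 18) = 15239 / 125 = 121.91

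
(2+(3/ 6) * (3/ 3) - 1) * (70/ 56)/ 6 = 5/ 16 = 0.31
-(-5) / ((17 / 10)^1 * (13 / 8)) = 400 / 221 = 1.81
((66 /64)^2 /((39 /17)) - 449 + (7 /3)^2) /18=-53085965 /2156544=-24.62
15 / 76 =0.20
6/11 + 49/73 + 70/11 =6087/803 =7.58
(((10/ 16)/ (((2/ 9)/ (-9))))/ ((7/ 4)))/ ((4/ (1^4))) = -405/ 112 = -3.62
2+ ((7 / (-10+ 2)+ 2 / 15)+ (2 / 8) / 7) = 1087 / 840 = 1.29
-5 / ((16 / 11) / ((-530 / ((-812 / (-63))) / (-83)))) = -131175 / 77024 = -1.70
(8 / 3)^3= 512 / 27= 18.96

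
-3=-3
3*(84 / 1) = 252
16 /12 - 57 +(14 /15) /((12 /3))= -1663 /30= -55.43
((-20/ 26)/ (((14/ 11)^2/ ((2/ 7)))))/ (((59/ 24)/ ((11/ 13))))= -159720/ 3420053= -0.05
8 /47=0.17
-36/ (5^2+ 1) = -18/ 13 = -1.38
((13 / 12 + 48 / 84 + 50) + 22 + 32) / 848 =8875 / 71232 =0.12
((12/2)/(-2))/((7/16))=-48/7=-6.86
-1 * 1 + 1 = 0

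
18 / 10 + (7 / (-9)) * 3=-8 / 15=-0.53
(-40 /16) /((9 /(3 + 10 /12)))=-115 /108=-1.06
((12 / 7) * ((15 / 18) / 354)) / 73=5 / 90447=0.00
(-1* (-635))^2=403225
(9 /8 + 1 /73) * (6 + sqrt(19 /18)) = 665 * sqrt(38) /3504 + 1995 /292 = 8.00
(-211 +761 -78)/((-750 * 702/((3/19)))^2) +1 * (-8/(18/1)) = -617716124941/1389861281250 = -0.44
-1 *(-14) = 14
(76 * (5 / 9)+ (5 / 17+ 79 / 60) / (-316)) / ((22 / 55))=40822271 / 386784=105.54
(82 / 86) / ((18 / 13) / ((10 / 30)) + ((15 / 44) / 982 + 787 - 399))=23029864 / 9471806897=0.00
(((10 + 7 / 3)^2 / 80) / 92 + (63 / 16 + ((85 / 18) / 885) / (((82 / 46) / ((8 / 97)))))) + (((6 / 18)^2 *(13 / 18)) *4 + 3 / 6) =668565524783 / 139884770880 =4.78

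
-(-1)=1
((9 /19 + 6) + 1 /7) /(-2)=-440 /133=-3.31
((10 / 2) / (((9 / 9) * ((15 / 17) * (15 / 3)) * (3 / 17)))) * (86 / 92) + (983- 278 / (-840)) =989.33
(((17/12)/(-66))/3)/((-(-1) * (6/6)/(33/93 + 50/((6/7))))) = -46393/110484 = -0.42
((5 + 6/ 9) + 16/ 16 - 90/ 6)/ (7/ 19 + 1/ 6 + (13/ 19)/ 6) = -475/ 37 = -12.84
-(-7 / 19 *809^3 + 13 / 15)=55594888298 / 285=195069783.50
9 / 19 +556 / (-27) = -10321 / 513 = -20.12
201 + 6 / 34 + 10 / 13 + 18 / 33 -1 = 489825 / 2431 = 201.49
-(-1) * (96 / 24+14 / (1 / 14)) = 200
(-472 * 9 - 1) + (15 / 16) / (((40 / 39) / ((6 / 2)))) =-543521 / 128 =-4246.26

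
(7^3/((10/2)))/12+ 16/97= 34231/5820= 5.88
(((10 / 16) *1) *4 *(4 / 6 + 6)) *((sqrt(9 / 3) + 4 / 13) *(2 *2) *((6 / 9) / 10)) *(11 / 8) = 220 / 117 + 55 *sqrt(3) / 9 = 12.47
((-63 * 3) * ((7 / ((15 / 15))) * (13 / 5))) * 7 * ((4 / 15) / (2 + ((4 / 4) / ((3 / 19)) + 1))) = -17199 / 25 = -687.96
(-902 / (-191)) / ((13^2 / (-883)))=-796466 / 32279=-24.67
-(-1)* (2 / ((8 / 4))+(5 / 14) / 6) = 89 / 84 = 1.06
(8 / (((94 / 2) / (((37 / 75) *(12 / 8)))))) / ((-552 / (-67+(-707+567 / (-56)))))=77367 / 432400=0.18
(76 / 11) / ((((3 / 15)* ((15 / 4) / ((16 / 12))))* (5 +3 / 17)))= 2584 / 1089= 2.37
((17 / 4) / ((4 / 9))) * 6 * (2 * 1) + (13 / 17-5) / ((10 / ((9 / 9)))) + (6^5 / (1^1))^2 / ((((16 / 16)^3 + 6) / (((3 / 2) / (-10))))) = -3083502879 / 2380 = -1295589.44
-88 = -88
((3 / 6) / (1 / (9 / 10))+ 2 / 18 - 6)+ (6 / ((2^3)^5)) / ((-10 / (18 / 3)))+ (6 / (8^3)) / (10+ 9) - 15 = -57261479 / 2801664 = -20.44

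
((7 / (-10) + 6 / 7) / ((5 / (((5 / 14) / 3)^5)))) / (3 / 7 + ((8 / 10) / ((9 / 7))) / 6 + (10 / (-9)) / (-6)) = 6875 / 6563604096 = 0.00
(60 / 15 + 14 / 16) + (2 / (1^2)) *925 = 14839 / 8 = 1854.88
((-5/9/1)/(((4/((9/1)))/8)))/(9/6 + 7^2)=-20/101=-0.20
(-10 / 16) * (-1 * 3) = 15 / 8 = 1.88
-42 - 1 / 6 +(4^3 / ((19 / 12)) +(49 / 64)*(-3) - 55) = -215387 / 3648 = -59.04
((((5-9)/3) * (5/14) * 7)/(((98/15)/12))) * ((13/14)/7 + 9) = -134250/2401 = -55.91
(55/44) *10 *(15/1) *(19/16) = 7125/32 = 222.66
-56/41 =-1.37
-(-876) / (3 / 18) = 5256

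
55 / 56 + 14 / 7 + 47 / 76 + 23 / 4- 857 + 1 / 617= -556470619 / 656488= -847.65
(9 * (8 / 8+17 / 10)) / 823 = 243 / 8230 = 0.03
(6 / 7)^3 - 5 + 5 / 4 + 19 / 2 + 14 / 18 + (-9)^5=-59041.84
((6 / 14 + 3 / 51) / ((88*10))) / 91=29 / 4764760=0.00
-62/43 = -1.44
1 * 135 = 135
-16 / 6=-8 / 3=-2.67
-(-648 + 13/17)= 11003/17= 647.24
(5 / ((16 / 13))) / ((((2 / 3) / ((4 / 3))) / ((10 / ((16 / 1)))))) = 325 / 64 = 5.08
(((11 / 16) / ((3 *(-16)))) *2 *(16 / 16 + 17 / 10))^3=-0.00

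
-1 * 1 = -1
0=0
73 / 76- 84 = -6311 / 76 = -83.04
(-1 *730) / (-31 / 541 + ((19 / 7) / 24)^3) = 1872612725760 / 143279873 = 13069.61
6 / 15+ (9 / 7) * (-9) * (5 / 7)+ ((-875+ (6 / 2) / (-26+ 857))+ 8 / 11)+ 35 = -632398554 / 746515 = -847.13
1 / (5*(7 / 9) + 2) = 9 / 53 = 0.17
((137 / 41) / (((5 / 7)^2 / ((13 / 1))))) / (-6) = -87269 / 6150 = -14.19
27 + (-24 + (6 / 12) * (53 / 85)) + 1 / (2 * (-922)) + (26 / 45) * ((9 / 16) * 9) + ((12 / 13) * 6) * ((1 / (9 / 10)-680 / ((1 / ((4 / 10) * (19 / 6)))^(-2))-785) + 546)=-414033325589 / 113166280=-3658.63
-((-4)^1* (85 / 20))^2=-289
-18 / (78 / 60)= -180 / 13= -13.85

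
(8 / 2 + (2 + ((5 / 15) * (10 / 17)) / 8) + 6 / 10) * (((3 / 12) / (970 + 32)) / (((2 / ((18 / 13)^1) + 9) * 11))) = 0.00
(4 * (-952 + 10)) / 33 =-1256 / 11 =-114.18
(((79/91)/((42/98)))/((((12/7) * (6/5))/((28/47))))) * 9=19355/3666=5.28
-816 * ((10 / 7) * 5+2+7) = -92208 / 7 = -13172.57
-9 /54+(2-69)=-403 /6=-67.17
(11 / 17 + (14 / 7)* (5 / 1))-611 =-10206 / 17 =-600.35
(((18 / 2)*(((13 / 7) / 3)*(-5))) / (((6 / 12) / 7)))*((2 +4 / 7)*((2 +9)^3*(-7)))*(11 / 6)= 17129970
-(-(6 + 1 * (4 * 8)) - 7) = 45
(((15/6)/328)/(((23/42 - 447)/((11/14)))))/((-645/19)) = 209/528928208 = 0.00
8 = 8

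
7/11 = 0.64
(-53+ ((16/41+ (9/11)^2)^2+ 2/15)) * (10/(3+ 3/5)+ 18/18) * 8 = -1563.81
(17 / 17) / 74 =1 / 74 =0.01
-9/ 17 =-0.53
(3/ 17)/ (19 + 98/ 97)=97/ 10999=0.01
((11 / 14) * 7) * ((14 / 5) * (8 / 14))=8.80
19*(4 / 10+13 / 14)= 1767 / 70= 25.24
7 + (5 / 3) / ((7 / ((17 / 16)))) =2437 / 336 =7.25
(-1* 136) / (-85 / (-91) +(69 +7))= -12376 / 7001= -1.77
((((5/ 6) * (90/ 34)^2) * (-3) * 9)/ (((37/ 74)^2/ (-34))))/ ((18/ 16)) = 19058.82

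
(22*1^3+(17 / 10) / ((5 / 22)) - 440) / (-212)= 1.94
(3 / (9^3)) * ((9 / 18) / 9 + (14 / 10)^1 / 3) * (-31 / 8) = -1457 / 174960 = -0.01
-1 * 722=-722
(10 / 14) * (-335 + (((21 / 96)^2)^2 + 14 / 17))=-29784597195 / 124780544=-238.70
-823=-823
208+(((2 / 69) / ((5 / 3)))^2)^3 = 481116639250064 / 2313060765625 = 208.00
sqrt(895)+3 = 32.92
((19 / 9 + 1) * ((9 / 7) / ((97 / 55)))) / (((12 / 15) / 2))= 550 / 97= 5.67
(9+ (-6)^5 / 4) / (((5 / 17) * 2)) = -6579 / 2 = -3289.50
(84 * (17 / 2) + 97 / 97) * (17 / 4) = 12155 / 4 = 3038.75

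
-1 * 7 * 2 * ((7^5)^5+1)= -18774960675295508611312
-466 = -466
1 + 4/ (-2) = -1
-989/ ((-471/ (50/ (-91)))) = -49450/ 42861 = -1.15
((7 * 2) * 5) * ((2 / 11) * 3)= 420 / 11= 38.18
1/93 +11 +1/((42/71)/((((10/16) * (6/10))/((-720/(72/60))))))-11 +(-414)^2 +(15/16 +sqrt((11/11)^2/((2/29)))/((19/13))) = 13 * sqrt(58)/38 +119018040133/694400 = 171399.55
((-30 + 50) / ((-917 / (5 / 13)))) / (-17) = 0.00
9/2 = 4.50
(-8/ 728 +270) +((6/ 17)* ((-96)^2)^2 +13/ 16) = 741995857695/ 24752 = 29977208.21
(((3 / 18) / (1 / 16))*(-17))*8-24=-1160 / 3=-386.67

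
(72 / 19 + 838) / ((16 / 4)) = 7997 / 38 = 210.45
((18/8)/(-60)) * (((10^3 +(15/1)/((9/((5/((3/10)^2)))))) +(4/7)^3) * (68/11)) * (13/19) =-559142597/3225915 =-173.33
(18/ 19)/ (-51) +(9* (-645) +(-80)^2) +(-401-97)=31325/ 323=96.98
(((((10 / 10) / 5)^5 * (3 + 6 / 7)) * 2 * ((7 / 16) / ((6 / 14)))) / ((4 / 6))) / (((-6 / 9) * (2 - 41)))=189 / 1300000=0.00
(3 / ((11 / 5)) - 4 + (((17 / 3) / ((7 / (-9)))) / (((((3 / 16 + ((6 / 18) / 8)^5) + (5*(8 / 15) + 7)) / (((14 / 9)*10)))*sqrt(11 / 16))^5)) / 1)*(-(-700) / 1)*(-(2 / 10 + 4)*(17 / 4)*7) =2536485 / 11 + 1217573090357139867806518820398314004276051968*sqrt(11) / 253360330411042696779158111759365206875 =16169284.80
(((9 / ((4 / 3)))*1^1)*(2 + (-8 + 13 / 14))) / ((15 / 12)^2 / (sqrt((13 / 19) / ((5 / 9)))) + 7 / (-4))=100.08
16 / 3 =5.33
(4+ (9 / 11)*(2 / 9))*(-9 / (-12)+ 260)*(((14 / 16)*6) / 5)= 503769 / 440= 1144.93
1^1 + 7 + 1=9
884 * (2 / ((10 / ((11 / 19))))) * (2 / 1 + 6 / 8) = 26741 / 95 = 281.48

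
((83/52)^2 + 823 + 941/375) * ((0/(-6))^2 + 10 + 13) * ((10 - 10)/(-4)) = 0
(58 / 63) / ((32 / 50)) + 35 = 18365 / 504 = 36.44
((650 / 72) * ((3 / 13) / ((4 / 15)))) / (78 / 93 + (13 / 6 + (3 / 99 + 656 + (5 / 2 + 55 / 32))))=255750 / 21712297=0.01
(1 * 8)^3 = 512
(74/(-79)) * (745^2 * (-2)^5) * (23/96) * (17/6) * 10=80295466750/711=112933145.92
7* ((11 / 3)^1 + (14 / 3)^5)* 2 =31037.08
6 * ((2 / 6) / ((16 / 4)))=1 / 2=0.50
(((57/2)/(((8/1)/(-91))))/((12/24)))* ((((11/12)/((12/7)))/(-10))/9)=133133/34560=3.85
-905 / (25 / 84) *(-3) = 45612 / 5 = 9122.40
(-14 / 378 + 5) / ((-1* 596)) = -67 / 8046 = -0.01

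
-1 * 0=0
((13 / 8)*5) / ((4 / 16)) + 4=73 / 2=36.50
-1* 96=-96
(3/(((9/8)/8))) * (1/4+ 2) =48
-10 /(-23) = 10 /23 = 0.43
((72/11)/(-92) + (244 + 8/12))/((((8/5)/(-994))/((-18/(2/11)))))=346001460/23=15043541.74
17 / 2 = 8.50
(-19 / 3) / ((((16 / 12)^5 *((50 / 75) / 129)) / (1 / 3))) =-198531 / 2048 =-96.94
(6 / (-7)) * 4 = -24 / 7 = -3.43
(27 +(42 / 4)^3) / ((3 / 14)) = 22113 / 4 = 5528.25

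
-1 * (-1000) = 1000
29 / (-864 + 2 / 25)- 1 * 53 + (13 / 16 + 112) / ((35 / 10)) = -12579537 / 604744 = -20.80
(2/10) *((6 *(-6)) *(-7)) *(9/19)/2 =1134/95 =11.94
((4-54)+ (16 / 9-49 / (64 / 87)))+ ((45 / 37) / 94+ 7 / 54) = -344639615 / 3004992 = -114.69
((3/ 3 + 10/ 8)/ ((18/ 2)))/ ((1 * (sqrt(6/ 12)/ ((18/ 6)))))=1.06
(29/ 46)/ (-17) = -29/ 782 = -0.04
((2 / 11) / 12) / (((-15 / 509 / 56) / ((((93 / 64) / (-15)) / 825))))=110453 / 32670000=0.00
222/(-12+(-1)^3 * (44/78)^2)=-168831/9368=-18.02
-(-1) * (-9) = -9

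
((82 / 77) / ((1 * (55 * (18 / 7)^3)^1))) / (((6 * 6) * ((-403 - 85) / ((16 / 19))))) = -2009 / 36804323160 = -0.00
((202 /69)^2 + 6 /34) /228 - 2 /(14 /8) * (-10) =1481246537 /129175452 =11.47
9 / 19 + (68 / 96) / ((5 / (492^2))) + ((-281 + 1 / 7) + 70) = 22664541 / 665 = 34082.02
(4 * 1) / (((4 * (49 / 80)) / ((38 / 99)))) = 3040 / 4851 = 0.63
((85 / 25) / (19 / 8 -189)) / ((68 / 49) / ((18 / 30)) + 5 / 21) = -6664 / 933125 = -0.01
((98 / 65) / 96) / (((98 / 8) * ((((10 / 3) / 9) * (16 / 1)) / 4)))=9 / 10400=0.00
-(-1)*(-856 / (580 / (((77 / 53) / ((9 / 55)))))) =-181258 / 13833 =-13.10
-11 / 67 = -0.16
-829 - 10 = -839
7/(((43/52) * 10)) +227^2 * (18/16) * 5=498544531/1720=289851.47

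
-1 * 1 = -1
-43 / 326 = -0.13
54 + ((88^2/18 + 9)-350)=1289/9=143.22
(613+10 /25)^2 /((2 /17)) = 3198206.26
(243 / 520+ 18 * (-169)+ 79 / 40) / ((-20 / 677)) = 107004589 / 1040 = 102889.03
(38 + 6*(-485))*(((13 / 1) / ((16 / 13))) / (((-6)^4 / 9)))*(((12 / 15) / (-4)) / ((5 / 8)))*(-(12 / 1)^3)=-2912208 / 25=-116488.32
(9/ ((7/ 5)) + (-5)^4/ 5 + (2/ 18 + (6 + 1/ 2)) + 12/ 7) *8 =70436/ 63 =1118.03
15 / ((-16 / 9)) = -135 / 16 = -8.44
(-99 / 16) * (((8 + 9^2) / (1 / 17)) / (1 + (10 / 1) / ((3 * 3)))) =-1348083 / 304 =-4434.48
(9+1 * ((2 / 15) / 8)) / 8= 541 / 480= 1.13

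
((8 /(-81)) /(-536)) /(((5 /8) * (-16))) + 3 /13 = 162797 /705510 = 0.23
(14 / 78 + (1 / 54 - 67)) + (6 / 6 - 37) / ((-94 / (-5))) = -2267245 / 32994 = -68.72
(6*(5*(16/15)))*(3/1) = 96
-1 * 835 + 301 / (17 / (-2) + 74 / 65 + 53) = -4914925 / 5933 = -828.40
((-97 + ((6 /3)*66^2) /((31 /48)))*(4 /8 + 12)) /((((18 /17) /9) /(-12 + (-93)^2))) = 1523971227525 /124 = 12290090544.56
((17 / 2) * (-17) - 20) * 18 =-2961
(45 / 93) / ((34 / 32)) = 240 / 527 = 0.46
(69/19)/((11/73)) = 24.10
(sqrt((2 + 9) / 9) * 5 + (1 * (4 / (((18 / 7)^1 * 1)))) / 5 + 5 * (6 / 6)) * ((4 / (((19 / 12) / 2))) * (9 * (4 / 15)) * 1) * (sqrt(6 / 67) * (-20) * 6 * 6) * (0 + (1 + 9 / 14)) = -3179520 * sqrt(4422) / 8911 -50660352 * sqrt(402) / 44555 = -46524.46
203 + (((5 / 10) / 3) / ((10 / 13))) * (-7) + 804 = 60329 / 60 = 1005.48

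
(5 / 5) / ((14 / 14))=1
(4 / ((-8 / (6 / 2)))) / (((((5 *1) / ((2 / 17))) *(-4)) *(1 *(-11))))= -3 / 3740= -0.00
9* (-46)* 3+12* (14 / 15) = -6154 / 5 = -1230.80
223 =223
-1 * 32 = -32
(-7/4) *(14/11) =-49/22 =-2.23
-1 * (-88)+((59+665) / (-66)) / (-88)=127957 / 1452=88.12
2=2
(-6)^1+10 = 4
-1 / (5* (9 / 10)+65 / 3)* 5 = -30 / 157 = -0.19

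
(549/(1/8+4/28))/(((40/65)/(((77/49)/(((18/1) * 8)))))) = 8723/240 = 36.35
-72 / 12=-6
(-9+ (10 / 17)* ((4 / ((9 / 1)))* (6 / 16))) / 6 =-227 / 153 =-1.48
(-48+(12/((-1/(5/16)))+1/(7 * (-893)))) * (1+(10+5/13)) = -47876557/81263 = -589.16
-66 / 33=-2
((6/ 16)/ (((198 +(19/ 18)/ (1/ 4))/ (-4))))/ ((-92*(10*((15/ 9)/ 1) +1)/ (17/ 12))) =459/ 70994560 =0.00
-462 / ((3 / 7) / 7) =-7546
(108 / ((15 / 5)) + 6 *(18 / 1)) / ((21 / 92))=4416 / 7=630.86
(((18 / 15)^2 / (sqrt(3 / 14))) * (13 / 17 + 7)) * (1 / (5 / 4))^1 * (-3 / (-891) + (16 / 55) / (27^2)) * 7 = 67648 * sqrt(42) / 860625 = 0.51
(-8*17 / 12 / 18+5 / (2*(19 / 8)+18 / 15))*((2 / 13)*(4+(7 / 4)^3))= 405523 / 1336608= 0.30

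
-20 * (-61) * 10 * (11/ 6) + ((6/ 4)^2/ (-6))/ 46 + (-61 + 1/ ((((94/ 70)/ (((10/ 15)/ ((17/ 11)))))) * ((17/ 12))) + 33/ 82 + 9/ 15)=22306.89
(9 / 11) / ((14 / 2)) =9 / 77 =0.12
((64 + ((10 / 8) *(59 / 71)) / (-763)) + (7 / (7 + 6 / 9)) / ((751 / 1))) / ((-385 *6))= -239546393621 / 8646147315960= -0.03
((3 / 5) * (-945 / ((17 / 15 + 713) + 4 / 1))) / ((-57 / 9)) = 25515 / 204668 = 0.12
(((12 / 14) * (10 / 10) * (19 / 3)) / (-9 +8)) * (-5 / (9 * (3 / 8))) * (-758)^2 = 873337280 / 189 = 4620832.17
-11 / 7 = -1.57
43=43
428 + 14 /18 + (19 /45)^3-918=-44573516 /91125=-489.15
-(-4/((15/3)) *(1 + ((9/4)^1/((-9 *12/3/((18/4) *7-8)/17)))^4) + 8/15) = 310940.69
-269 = -269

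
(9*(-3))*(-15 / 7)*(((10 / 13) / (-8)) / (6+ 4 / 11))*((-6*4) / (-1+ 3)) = 13365 / 1274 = 10.49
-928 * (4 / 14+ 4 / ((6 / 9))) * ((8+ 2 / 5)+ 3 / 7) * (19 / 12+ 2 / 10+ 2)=-238673248 / 1225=-194835.30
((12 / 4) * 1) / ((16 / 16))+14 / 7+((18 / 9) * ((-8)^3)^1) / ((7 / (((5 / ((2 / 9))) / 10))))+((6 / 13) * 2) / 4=-29476 / 91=-323.91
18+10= 28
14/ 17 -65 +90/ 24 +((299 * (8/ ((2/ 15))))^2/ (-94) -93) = -10943172751/ 3196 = -3424021.51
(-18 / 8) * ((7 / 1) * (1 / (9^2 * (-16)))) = 7 / 576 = 0.01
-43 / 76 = -0.57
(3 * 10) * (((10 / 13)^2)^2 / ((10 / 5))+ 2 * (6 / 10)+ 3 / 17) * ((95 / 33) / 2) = 357830515 / 5340907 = 67.00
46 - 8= 38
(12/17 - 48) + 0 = -804/17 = -47.29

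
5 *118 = 590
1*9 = 9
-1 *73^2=-5329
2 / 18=1 / 9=0.11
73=73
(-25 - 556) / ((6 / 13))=-7553 / 6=-1258.83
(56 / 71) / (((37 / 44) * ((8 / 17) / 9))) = 47124 / 2627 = 17.94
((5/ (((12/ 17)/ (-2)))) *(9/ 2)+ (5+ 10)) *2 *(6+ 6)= -1170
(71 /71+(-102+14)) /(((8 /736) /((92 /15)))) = -245456 /5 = -49091.20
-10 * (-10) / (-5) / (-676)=5 / 169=0.03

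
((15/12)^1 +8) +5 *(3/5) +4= 65/4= 16.25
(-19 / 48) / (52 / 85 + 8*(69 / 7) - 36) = -0.01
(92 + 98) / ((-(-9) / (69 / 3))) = 4370 / 9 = 485.56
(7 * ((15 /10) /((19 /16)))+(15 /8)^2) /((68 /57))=45081 /4352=10.36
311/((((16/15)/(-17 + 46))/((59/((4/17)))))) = 135690855/64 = 2120169.61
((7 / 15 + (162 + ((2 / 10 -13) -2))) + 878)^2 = 9467929 / 9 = 1051992.11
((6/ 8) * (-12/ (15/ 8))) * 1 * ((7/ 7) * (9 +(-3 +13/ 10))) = -876/ 25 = -35.04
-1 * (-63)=63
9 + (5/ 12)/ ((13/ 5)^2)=18377/ 2028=9.06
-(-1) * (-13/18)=-13/18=-0.72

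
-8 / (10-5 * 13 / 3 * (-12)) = -4 / 135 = -0.03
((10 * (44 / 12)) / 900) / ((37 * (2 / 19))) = 209 / 19980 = 0.01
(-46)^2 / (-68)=-31.12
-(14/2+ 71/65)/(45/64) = -11.51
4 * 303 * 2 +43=2467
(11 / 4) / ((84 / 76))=209 / 84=2.49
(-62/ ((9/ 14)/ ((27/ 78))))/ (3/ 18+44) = -2604/ 3445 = -0.76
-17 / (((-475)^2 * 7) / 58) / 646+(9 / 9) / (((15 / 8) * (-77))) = -6859957 / 990268125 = -0.01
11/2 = 5.50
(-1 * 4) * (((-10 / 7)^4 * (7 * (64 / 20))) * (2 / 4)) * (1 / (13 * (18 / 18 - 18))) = 64000 / 75803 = 0.84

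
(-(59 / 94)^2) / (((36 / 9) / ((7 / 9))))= -24367 / 318096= -0.08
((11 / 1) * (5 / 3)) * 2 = 110 / 3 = 36.67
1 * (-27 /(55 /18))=-486 /55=-8.84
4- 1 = 3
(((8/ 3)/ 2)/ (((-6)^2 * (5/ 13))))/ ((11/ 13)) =169/ 1485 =0.11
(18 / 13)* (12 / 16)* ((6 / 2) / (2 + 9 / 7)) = 567 / 598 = 0.95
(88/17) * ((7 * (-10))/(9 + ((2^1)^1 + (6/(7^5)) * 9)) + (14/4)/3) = -26.89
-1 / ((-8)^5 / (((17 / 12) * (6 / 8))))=17 / 524288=0.00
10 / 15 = 2 / 3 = 0.67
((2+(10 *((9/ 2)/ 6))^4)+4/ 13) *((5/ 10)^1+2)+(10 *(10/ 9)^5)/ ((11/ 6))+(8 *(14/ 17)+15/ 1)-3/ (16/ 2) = 12167331551285/ 1531179936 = 7946.38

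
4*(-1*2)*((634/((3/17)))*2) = -172448/3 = -57482.67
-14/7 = -2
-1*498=-498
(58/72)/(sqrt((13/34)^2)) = 493/234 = 2.11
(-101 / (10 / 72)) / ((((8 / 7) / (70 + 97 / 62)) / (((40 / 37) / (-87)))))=649026 / 1147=565.85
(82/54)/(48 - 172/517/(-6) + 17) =517/22149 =0.02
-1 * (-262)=262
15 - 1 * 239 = -224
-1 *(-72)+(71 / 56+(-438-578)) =-52793 / 56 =-942.73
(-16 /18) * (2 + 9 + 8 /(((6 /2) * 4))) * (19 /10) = -532 /27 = -19.70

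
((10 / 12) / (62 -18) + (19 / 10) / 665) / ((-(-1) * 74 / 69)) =23161 / 1139600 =0.02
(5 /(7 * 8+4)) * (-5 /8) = -5 /96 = -0.05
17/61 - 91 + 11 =-4863/61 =-79.72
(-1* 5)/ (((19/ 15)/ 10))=-750/ 19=-39.47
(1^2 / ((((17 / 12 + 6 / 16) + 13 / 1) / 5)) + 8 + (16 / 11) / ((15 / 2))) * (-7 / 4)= -174916 / 11715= -14.93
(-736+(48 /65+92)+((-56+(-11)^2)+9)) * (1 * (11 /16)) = -391.37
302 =302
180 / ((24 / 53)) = 795 / 2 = 397.50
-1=-1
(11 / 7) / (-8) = -0.20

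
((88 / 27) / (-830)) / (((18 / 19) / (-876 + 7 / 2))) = 72941 / 20169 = 3.62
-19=-19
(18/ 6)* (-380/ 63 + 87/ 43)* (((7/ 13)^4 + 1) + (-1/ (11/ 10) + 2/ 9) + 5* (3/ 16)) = -93670548425/ 5836040496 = -16.05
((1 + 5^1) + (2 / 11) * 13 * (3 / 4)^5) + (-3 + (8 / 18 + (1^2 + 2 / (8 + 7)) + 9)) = 3583307 / 253440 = 14.14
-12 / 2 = -6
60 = 60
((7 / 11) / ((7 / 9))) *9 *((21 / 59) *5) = 8505 / 649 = 13.10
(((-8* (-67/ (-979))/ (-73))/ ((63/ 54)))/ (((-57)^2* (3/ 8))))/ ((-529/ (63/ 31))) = -8576/ 423087427213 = -0.00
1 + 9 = 10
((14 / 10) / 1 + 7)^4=3111696 / 625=4978.71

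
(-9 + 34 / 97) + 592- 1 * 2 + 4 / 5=282343 / 485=582.15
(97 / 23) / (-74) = -97 / 1702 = -0.06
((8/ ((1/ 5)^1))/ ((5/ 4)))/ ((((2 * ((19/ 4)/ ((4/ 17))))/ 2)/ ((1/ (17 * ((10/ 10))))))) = 512/ 5491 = 0.09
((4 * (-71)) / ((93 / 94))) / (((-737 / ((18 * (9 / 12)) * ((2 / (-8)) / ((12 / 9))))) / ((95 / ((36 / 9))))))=-8559405 / 365552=-23.42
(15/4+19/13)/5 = 271/260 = 1.04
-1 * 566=-566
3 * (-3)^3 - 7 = -88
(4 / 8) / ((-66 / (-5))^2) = 25 / 8712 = 0.00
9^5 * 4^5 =60466176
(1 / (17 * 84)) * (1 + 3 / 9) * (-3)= -1 / 357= -0.00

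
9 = 9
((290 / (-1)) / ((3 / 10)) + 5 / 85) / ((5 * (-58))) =49297 / 14790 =3.33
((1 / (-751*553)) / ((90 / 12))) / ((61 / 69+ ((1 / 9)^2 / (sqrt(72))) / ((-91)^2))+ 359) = -587350151729123328 / 658394244623730928048243435+ 202761468*sqrt(2) / 658394244623730928048243435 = -0.00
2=2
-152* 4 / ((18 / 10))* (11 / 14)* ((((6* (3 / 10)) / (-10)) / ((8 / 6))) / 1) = 1254 / 35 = 35.83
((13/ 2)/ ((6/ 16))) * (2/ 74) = 52/ 111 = 0.47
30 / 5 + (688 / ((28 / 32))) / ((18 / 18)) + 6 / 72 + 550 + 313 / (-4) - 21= 52211 / 42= 1243.12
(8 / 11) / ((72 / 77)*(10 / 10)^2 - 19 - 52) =-56 / 5395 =-0.01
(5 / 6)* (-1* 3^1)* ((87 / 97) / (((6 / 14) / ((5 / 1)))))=-26.16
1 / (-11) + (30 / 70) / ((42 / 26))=0.17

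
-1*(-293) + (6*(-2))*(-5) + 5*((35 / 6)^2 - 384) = -50287 / 36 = -1396.86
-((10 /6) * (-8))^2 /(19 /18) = -3200 /19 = -168.42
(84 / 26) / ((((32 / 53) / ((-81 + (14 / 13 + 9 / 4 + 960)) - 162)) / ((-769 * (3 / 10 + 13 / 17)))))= -5802739441149 / 1838720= -3155858.12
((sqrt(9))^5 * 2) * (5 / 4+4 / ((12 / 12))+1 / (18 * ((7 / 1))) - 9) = -25461 / 14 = -1818.64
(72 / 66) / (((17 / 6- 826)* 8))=-9 / 54329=-0.00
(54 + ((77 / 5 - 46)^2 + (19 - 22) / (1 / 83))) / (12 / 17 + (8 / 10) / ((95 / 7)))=2993241 / 3088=969.31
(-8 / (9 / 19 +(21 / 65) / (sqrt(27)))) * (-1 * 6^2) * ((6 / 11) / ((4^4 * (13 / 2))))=4501575 / 22197692 - 341145 * sqrt(3) / 22197692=0.18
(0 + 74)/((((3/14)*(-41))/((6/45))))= -1.12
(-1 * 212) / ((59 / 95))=-20140 / 59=-341.36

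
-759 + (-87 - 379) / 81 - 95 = -69640 / 81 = -859.75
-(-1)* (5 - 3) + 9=11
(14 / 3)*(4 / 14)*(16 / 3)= 64 / 9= 7.11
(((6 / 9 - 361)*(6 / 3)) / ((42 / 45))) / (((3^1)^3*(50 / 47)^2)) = -2387929 / 94500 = -25.27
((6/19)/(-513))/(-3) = 2/9747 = 0.00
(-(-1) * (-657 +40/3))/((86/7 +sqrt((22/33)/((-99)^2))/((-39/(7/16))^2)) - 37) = 26.04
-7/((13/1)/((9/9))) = -7/13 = -0.54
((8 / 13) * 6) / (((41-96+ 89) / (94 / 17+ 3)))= 3480 / 3757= 0.93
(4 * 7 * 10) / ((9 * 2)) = 140 / 9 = 15.56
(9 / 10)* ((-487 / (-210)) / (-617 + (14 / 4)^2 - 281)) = -0.00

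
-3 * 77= -231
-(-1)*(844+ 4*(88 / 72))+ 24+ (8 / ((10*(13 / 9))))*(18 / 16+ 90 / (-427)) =436339523 / 499590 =873.40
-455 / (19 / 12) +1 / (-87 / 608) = -486572 / 1653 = -294.36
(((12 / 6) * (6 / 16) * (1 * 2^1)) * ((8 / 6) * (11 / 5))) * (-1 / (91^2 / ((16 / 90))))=-176 / 1863225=-0.00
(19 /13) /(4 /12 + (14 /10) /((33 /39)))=3135 /4264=0.74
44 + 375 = 419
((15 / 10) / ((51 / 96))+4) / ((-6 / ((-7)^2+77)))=-2436 / 17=-143.29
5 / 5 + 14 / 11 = 25 / 11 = 2.27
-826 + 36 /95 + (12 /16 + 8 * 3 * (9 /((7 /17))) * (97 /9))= 12844723 /2660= 4828.84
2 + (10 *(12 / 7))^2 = 14498 / 49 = 295.88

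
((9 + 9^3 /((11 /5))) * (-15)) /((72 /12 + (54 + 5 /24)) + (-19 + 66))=-1347840 /28303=-47.62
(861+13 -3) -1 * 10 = 861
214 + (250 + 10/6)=1397/3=465.67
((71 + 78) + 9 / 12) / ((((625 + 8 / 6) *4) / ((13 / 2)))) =23361 / 60128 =0.39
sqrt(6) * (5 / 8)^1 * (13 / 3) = 65 * sqrt(6) / 24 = 6.63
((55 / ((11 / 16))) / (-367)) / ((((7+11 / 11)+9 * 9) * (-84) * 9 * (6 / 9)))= 10 / 2057769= 0.00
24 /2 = 12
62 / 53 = 1.17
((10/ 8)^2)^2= 625/ 256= 2.44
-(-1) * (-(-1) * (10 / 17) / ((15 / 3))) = 2 / 17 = 0.12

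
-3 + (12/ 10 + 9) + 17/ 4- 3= 169/ 20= 8.45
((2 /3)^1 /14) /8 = 1 /168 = 0.01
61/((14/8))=244/7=34.86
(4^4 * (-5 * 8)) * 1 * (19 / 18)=-97280 / 9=-10808.89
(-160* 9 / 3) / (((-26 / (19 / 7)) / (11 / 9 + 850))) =11644720 / 273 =42654.65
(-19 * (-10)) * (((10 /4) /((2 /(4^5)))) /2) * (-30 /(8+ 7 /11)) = -422400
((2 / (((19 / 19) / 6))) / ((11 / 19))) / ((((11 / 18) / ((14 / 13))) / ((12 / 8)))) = 54.79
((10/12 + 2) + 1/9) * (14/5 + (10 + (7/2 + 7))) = 68.61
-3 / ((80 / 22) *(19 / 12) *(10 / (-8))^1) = 198 / 475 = 0.42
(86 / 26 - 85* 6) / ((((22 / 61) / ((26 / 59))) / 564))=-226619148 / 649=-349182.05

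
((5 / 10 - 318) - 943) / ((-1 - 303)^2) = -2521 / 184832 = -0.01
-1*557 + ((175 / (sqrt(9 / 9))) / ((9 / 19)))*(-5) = -21638 / 9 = -2404.22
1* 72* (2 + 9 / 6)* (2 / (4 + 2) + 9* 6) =13692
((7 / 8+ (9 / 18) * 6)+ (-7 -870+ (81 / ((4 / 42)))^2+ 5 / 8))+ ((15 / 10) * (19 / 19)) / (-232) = 335229673 / 464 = 722477.74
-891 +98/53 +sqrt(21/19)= -47125/53 +sqrt(399)/19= -888.10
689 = 689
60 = 60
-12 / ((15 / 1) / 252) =-1008 / 5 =-201.60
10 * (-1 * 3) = -30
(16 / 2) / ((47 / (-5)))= -40 / 47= -0.85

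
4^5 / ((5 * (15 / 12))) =4096 / 25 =163.84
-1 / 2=-0.50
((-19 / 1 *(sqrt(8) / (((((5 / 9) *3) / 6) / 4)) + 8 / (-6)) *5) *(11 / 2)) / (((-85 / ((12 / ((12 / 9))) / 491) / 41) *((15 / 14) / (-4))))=959728 / 41735 - 103650624 *sqrt(2) / 208675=-679.46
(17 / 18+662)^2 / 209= 142396489 / 67716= 2102.85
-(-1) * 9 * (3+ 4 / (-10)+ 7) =432 / 5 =86.40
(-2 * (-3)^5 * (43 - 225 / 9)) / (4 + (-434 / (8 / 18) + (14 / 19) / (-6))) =-997272 / 110879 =-8.99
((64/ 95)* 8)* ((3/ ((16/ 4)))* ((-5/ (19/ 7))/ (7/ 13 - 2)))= 34944/ 6859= 5.09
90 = 90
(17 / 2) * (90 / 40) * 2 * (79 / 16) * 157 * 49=92985291 / 64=1452895.17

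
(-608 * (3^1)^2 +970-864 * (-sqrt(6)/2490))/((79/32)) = -144064/79 +4608 * sqrt(6)/32785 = -1823.25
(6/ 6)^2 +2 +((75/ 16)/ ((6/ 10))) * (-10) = -601/ 8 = -75.12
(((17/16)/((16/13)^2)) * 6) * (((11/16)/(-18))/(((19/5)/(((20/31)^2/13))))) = -303875/224366592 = -0.00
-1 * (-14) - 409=-395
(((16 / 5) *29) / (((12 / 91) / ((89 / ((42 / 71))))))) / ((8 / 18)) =2382263 / 10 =238226.30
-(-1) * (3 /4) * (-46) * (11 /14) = -759 /28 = -27.11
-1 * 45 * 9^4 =-295245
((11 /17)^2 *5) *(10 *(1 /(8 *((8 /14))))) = 21175 /4624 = 4.58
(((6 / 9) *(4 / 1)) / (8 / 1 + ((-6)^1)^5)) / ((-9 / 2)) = 2 / 26217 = 0.00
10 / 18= 0.56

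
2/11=0.18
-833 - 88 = -921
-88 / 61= -1.44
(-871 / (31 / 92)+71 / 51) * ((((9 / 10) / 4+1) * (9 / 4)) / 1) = -600426057 / 84320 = -7120.80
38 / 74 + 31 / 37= 50 / 37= 1.35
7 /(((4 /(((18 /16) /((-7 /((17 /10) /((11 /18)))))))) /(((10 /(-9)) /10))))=153 /1760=0.09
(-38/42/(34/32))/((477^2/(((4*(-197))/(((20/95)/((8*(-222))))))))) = -24.88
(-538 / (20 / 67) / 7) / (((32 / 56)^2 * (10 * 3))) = -126161 / 4800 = -26.28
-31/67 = -0.46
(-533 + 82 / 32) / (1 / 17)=-9017.44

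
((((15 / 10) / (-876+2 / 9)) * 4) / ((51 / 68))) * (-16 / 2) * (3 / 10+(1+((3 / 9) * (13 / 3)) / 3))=0.13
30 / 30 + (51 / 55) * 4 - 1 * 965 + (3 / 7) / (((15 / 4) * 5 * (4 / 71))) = -1847779 / 1925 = -959.89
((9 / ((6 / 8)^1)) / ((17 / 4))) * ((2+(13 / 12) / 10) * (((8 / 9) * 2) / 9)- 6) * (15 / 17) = -108544 / 7803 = -13.91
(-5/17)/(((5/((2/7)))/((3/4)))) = -3/238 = -0.01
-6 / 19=-0.32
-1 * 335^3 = -37595375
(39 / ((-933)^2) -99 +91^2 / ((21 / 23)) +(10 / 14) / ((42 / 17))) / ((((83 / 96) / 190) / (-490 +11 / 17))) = -6451363824216952800 / 6687193219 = -964734173.66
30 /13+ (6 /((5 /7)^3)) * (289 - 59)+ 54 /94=57886173 /15275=3789.60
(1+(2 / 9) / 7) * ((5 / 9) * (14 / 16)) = 325 / 648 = 0.50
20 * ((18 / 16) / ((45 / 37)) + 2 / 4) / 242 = 57 / 484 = 0.12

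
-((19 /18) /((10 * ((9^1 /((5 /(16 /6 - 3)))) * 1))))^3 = 6859 /1259712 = 0.01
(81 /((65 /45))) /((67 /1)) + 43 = 43.84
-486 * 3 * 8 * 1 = -11664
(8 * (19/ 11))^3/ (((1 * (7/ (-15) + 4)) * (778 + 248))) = 462080/ 634887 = 0.73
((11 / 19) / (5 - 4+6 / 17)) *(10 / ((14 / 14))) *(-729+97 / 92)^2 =4193582376335 / 1849384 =2267556.32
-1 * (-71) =71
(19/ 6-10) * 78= -533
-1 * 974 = -974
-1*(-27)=27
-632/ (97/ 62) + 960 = 53936/ 97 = 556.04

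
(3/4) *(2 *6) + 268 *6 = 1617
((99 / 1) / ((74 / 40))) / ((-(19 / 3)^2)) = -1.33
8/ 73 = 0.11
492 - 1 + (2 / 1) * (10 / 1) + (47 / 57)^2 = 511.68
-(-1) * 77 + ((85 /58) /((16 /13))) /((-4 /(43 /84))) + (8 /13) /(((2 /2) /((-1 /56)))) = 311457569 /4053504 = 76.84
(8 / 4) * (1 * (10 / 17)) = 20 / 17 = 1.18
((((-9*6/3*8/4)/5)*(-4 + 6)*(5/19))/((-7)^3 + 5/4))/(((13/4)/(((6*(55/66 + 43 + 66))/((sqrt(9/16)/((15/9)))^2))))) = 33740800/3038841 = 11.10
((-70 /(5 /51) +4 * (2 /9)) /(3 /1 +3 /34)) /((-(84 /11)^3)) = 72610043 /140026320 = 0.52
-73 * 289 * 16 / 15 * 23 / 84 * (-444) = 287256752 / 105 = 2735778.59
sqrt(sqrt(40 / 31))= 5^(1 / 4) * 62^(3 / 4) / 31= 1.07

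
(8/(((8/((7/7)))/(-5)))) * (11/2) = -55/2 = -27.50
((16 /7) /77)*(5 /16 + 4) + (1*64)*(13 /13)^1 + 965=554700 /539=1029.13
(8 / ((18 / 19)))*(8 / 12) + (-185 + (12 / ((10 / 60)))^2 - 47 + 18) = 134342 / 27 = 4975.63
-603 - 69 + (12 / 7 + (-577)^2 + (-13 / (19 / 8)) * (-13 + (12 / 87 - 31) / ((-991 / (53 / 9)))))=332328.87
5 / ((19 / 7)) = 35 / 19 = 1.84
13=13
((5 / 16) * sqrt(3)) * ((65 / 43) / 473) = 0.00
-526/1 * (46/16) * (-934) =2824883/2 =1412441.50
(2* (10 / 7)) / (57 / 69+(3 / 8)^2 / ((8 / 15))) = 235520 / 89831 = 2.62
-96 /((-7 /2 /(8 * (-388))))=-85138.29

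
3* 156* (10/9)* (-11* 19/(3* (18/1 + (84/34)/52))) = -48036560/23931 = -2007.29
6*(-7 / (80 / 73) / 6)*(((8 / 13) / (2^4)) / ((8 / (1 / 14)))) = -73 / 33280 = -0.00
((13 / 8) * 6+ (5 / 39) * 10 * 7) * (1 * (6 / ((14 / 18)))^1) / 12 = 8763 / 728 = 12.04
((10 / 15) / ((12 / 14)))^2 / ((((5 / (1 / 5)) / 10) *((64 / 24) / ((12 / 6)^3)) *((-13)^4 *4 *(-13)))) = -49 / 100249110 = -0.00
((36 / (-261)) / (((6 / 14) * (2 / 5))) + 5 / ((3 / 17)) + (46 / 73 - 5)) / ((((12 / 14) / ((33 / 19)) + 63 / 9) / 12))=45301256 / 1221509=37.09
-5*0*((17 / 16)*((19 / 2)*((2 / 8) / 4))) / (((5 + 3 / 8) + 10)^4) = 0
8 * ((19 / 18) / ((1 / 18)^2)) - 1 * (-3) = 2739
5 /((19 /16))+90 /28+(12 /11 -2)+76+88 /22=253145 /2926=86.52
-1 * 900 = -900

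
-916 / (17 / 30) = -27480 / 17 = -1616.47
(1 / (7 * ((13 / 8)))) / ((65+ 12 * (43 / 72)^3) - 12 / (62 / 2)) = 7713792 / 5893708639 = 0.00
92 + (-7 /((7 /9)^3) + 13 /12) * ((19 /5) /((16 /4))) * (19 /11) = 69.36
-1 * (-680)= 680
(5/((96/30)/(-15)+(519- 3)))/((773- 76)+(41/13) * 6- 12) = 4875/353997284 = 0.00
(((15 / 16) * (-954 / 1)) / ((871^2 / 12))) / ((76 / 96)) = -257580 / 14414179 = -0.02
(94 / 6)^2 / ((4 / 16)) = 8836 / 9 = 981.78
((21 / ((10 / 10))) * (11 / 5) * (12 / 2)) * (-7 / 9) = -1078 / 5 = -215.60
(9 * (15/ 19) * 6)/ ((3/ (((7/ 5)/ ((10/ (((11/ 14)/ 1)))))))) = 297/ 190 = 1.56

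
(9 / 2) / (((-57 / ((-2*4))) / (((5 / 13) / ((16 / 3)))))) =45 / 988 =0.05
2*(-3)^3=-54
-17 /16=-1.06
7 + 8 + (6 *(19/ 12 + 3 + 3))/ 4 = 26.38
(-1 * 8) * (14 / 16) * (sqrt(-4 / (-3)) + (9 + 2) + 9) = -140- 14 * sqrt(3) / 3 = -148.08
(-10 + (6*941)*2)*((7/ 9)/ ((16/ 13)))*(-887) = -455324597/ 72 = -6323952.74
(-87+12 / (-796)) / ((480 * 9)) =-481 / 23880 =-0.02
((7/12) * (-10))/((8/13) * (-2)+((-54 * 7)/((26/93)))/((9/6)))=455/70404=0.01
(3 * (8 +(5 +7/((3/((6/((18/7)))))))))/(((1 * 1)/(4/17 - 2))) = -1660/17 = -97.65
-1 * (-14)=14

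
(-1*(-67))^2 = 4489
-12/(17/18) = -216/17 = -12.71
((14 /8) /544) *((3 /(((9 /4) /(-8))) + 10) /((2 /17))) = -7 /384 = -0.02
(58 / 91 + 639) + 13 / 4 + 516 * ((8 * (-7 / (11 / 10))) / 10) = -7944023 / 4004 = -1984.02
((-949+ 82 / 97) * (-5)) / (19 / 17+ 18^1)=1563507 / 6305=247.98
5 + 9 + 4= 18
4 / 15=0.27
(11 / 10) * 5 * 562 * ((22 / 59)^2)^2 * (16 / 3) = 11585364736 / 36352083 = 318.70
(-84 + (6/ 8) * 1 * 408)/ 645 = 0.34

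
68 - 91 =-23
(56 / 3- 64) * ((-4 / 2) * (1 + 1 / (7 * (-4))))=612 / 7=87.43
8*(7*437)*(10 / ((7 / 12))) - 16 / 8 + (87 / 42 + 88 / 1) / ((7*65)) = 205563917 / 490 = 419518.20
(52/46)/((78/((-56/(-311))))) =56/21459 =0.00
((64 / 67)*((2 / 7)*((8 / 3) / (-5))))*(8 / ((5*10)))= -4096 / 175875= -0.02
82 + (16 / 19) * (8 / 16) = 82.42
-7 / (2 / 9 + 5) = -63 / 47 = -1.34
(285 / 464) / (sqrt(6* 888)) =95* sqrt(37) / 68672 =0.01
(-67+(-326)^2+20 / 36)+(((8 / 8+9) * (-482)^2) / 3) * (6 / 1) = 42774206 / 9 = 4752689.56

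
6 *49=294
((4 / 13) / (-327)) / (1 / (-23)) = 92 / 4251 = 0.02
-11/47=-0.23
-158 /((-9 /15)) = 790 /3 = 263.33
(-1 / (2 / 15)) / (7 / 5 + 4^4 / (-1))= 75 / 2546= 0.03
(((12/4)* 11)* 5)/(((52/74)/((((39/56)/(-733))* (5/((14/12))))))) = -274725/287336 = -0.96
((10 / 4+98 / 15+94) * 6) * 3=9273 / 5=1854.60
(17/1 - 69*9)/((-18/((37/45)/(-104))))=-5587/21060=-0.27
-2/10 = -0.20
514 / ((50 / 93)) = 23901 / 25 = 956.04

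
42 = 42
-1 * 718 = -718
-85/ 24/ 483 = -85/ 11592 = -0.01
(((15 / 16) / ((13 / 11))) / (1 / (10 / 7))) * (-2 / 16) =-825 / 5824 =-0.14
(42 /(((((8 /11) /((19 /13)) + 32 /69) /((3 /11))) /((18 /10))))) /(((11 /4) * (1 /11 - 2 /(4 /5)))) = -1486674 /459245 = -3.24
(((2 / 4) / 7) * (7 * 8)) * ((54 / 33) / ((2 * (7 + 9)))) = 9 / 44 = 0.20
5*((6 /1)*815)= 24450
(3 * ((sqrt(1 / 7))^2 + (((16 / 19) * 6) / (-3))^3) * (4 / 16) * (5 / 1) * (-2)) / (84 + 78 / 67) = 74543195 / 182641452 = 0.41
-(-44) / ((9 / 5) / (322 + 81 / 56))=996215 / 126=7906.47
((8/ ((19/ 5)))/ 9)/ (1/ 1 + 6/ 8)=160/ 1197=0.13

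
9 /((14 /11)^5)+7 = 5214227 /537824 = 9.70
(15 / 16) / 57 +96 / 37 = 29369 / 11248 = 2.61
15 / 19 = 0.79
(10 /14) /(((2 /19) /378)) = 2565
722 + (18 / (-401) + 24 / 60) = 1448322 / 2005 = 722.36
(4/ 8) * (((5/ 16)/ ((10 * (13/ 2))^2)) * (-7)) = -7/ 27040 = -0.00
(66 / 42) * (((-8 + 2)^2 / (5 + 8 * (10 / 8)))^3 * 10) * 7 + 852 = 59316 / 25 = 2372.64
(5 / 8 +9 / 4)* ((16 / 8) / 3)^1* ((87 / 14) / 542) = 667 / 30352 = 0.02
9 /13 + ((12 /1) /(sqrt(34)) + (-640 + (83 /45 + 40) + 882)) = 6 * sqrt(34) /17 + 166454 /585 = 286.59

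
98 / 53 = 1.85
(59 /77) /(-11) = -59 /847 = -0.07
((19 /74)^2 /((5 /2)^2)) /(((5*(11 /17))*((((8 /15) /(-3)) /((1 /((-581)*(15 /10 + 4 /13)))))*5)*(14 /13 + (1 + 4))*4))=9334377 /64972145854000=0.00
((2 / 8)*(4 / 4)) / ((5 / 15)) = 3 / 4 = 0.75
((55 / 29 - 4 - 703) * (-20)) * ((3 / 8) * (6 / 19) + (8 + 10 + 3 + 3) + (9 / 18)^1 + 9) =261223200 / 551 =474089.29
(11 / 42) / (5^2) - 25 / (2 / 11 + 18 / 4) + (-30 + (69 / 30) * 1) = -33.03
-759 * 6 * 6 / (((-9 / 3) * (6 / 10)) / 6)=91080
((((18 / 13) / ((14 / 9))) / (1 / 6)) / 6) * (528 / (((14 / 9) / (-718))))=-138183408 / 637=-216928.43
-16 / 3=-5.33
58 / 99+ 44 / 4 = 1147 / 99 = 11.59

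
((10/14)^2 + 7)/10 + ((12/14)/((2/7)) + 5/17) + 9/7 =22203/4165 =5.33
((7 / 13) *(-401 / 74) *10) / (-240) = 2807 / 23088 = 0.12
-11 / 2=-5.50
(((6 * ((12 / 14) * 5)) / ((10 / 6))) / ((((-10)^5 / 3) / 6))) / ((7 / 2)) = -243 / 306250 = -0.00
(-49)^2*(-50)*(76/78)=-4561900/39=-116971.79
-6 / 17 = -0.35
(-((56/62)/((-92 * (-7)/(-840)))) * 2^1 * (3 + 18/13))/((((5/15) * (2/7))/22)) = 2386.51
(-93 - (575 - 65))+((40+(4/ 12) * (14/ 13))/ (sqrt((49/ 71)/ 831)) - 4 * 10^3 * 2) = -8603+1574 * sqrt(59001)/ 273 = -7202.54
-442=-442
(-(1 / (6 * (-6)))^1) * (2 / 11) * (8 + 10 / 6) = 29 / 594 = 0.05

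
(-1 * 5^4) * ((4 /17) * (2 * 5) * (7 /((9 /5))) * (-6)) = 1750000 /51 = 34313.73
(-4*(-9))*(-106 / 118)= -1908 / 59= -32.34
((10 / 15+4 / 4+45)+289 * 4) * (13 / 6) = 23452 / 9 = 2605.78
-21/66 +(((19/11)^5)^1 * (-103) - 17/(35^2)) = -624974604959/394574950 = -1583.92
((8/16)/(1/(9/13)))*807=7263/26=279.35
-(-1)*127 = 127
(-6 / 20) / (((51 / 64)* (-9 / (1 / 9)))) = 32 / 6885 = 0.00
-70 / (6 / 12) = -140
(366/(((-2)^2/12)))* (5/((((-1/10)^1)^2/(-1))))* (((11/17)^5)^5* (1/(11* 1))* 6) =-5.62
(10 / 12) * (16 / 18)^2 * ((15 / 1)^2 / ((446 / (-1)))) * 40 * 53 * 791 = -3353840000 / 6021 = -557023.75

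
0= 0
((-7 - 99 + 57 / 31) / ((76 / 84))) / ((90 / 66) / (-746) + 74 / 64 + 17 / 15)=-133545756960 / 2653796633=-50.32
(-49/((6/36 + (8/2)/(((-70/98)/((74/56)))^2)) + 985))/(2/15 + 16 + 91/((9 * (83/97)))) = -54904500/31282093201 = -0.00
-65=-65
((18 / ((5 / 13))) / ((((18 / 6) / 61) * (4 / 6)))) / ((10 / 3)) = 21411 / 50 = 428.22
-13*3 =-39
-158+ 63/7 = -149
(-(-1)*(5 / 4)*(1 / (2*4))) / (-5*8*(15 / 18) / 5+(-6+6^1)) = -3 / 128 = -0.02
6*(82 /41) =12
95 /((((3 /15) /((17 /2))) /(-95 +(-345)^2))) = 480179875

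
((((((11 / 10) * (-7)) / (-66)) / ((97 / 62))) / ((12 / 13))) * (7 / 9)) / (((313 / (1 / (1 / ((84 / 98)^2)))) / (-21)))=-2821 / 910830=-0.00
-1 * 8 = -8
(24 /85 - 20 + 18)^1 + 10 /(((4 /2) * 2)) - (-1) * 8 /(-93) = 11009 /15810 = 0.70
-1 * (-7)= 7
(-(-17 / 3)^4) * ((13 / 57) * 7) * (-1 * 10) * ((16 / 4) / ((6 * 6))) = 76004110 / 41553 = 1829.09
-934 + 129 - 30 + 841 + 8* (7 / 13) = 134 / 13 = 10.31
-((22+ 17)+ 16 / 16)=-40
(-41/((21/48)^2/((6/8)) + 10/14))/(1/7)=-385728/1303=-296.03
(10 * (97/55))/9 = 194/99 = 1.96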